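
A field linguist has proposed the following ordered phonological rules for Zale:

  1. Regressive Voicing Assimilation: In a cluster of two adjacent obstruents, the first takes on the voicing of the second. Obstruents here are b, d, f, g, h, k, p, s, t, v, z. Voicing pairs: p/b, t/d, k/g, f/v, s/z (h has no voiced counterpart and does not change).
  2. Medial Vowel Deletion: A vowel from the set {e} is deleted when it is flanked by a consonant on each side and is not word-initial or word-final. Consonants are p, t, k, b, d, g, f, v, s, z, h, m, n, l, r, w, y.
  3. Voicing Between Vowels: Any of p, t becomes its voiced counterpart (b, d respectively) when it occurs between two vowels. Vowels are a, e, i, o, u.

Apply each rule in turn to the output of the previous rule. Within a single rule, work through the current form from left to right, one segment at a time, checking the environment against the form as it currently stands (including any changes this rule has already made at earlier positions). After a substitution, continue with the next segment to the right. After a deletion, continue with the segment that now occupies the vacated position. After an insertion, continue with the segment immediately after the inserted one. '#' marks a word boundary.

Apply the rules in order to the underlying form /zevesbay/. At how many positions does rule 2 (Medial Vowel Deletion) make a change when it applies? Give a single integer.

2

1 Regressive Voicing Assimilation: [zevesbay] → [zevezbay]
2 Medial Vowel Deletion: [zevezbay] → [zvzbay]
3 Voicing Between Vowels: no change — [zvzbay]
Rule 2 changed 2 position(s).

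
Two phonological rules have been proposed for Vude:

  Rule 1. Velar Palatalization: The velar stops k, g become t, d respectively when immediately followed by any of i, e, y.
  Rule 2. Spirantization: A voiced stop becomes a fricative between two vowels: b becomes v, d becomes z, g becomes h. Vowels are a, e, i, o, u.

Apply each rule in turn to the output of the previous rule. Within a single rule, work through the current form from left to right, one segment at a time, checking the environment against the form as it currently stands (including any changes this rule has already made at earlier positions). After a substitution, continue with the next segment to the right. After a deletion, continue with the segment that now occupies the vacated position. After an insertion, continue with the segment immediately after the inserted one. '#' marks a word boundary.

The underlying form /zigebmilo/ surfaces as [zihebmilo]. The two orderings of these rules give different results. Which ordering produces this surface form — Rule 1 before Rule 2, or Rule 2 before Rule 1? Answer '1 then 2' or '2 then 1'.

2 then 1

Order 1 then 2:
  1 Velar Palatalization: [zigebmilo] → [zidebmilo]
  2 Spirantization: [zidebmilo] → [zizebmilo]
  result: [zizebmilo]
Order 2 then 1:
  2 Spirantization: [zigebmilo] → [zihebmilo]
  1 Velar Palatalization: no change — [zihebmilo]
  result: [zihebmilo]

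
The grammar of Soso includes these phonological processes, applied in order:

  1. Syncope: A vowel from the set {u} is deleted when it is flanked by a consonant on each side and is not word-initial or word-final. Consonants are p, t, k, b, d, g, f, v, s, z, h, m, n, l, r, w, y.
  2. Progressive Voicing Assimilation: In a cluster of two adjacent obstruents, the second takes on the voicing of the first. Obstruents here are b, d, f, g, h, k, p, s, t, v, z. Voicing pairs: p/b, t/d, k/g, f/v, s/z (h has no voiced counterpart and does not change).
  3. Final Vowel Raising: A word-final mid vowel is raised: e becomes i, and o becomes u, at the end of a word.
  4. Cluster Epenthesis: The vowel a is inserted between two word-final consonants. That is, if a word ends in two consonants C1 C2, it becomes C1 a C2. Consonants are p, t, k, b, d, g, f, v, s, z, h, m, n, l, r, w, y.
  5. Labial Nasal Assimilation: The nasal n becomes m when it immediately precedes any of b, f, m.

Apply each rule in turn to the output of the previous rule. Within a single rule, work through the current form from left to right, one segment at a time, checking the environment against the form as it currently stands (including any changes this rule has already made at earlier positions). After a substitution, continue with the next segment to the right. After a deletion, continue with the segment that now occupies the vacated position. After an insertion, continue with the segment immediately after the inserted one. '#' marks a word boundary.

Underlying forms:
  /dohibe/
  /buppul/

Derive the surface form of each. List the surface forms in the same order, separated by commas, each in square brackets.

[dohibi], [bbbal]

/dohibe/:
  1 Syncope: no change — [dohibe]
  2 Progressive Voicing Assimilation: no change — [dohibe]
  3 Final Vowel Raising: [dohibe] → [dohibi]
  4 Cluster Epenthesis: no change — [dohibi]
  5 Labial Nasal Assimilation: no change — [dohibi]
/buppul/:
  1 Syncope: [buppul] → [bppl]
  2 Progressive Voicing Assimilation: [bppl] → [bbbl]
  3 Final Vowel Raising: no change — [bbbl]
  4 Cluster Epenthesis: [bbbl] → [bbbal]
  5 Labial Nasal Assimilation: no change — [bbbal]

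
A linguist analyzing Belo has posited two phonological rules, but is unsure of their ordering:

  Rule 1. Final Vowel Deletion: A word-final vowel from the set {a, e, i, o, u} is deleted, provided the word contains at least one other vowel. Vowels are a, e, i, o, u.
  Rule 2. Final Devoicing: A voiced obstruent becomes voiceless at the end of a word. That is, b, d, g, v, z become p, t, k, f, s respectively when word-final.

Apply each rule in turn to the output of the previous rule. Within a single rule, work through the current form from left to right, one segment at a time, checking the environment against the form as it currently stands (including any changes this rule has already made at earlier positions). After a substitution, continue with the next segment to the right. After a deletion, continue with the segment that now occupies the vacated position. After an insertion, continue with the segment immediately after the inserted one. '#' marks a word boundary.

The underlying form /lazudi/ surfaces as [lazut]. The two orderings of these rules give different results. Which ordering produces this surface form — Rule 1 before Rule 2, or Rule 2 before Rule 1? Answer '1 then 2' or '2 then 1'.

1 then 2

Order 1 then 2:
  1 Final Vowel Deletion: [lazudi] → [lazud]
  2 Final Devoicing: [lazud] → [lazut]
  result: [lazut]
Order 2 then 1:
  2 Final Devoicing: no change — [lazudi]
  1 Final Vowel Deletion: [lazudi] → [lazud]
  result: [lazud]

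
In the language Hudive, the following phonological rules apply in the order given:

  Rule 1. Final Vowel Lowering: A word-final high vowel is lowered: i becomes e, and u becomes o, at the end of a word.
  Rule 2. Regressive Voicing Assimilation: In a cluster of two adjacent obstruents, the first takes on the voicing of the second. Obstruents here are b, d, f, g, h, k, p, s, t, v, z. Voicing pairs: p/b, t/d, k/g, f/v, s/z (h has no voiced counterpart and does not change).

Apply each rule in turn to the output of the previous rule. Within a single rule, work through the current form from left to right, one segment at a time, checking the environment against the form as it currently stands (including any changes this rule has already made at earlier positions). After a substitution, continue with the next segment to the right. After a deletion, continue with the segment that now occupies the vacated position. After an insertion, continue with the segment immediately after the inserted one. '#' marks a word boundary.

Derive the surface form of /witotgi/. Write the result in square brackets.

[witodge]

Rule 1 Final Vowel Lowering: [witotgi] → [witotge]
Rule 2 Regressive Voicing Assimilation: [witotge] → [witodge]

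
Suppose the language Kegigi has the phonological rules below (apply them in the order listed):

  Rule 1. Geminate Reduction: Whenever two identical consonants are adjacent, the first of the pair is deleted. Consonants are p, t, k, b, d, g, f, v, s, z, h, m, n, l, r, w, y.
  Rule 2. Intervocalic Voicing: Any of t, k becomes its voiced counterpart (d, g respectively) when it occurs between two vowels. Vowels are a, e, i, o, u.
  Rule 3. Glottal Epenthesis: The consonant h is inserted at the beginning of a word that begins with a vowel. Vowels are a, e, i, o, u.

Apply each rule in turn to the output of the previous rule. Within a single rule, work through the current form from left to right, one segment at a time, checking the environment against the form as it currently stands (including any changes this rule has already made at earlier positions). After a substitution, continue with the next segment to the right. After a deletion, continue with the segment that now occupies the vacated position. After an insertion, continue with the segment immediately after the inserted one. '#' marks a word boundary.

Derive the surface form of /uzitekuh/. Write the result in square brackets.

Rule 1 Geminate Reduction: no change — [uzitekuh]
Rule 2 Intervocalic Voicing: [uzitekuh] → [uzideguh]
Rule 3 Glottal Epenthesis: [uzideguh] → [huzideguh]

[huzideguh]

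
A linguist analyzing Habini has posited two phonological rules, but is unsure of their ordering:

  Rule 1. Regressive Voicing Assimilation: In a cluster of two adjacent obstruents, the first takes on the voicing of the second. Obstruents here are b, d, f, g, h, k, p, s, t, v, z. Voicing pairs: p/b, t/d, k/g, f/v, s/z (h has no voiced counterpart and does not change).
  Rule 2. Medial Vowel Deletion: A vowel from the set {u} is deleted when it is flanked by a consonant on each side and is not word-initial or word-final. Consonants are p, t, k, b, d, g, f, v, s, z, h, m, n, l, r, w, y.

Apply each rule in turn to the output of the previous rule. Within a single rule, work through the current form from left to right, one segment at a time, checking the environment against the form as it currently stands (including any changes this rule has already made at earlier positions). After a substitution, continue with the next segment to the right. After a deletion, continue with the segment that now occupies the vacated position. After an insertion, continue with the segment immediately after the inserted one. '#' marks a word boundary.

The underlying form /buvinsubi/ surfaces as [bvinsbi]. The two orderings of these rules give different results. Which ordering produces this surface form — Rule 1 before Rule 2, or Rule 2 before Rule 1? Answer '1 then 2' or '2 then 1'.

1 then 2

Order 1 then 2:
  1 Regressive Voicing Assimilation: no change — [buvinsubi]
  2 Medial Vowel Deletion: [buvinsubi] → [bvinsbi]
  result: [bvinsbi]
Order 2 then 1:
  2 Medial Vowel Deletion: [buvinsubi] → [bvinsbi]
  1 Regressive Voicing Assimilation: [bvinsbi] → [bvinzbi]
  result: [bvinzbi]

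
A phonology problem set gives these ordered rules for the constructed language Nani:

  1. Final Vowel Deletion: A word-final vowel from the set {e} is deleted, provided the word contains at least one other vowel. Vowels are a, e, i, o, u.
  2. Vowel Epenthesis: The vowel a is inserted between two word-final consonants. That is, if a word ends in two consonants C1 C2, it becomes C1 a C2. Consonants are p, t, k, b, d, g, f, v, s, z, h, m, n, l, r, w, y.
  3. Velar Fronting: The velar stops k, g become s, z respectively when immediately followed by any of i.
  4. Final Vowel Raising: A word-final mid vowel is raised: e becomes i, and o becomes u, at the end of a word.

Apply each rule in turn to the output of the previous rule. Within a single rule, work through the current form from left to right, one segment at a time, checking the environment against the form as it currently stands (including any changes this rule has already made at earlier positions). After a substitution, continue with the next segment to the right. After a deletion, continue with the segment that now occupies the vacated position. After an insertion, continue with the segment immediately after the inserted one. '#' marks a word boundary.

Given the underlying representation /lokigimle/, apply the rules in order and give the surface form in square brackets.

1 Final Vowel Deletion: [lokigimle] → [lokigiml]
2 Vowel Epenthesis: [lokigiml] → [lokigimal]
3 Velar Fronting: [lokigimal] → [losizimal]
4 Final Vowel Raising: no change — [losizimal]

[losizimal]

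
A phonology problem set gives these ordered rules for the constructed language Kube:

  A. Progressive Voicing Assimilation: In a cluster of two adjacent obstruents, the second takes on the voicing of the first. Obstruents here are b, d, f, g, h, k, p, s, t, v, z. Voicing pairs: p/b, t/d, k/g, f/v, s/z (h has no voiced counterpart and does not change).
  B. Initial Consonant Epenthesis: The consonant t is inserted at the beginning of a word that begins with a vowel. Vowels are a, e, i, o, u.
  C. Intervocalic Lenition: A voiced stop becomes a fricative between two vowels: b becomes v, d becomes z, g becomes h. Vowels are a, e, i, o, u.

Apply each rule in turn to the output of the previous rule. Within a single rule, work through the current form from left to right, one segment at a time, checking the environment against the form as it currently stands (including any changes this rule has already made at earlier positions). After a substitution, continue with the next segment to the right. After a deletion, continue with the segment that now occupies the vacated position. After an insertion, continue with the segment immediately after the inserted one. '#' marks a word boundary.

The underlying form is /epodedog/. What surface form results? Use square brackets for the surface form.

[tepozezog]

A Progressive Voicing Assimilation: no change — [epodedog]
B Initial Consonant Epenthesis: [epodedog] → [tepodedog]
C Intervocalic Lenition: [tepodedog] → [tepozezog]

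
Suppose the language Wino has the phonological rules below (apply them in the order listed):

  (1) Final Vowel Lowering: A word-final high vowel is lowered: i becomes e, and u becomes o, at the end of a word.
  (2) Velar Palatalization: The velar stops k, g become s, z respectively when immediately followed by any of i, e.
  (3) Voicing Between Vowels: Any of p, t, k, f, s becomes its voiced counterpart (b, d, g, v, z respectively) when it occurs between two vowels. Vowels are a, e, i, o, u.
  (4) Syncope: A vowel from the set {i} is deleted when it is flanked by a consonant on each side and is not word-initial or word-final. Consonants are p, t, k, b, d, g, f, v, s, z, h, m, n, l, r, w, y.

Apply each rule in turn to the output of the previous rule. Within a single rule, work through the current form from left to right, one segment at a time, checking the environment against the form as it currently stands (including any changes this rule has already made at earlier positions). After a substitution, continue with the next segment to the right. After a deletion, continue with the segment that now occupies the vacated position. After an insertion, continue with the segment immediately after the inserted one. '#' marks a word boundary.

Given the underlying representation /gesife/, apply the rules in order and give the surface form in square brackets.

(1) Final Vowel Lowering: no change — [gesife]
(2) Velar Palatalization: [gesife] → [zesife]
(3) Voicing Between Vowels: [zesife] → [zezive]
(4) Syncope: [zezive] → [zezve]

[zezve]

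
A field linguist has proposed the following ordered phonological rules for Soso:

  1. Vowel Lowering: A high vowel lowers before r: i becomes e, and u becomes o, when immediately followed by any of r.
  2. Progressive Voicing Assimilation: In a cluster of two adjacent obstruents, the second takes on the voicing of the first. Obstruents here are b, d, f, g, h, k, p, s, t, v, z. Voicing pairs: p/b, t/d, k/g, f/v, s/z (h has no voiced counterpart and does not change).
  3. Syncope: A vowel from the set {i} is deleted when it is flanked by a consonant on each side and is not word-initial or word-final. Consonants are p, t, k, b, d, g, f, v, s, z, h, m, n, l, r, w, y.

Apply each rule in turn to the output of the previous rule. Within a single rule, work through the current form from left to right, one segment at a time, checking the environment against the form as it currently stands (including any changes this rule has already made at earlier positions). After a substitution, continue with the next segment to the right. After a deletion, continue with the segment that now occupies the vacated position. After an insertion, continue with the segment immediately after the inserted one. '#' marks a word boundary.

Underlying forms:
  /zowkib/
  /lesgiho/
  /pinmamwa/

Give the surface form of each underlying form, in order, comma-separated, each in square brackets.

[zowkb], [leskho], [pnmamwa]

/zowkib/:
  1 Vowel Lowering: no change — [zowkib]
  2 Progressive Voicing Assimilation: no change — [zowkib]
  3 Syncope: [zowkib] → [zowkb]
/lesgiho/:
  1 Vowel Lowering: no change — [lesgiho]
  2 Progressive Voicing Assimilation: [lesgiho] → [leskiho]
  3 Syncope: [leskiho] → [leskho]
/pinmamwa/:
  1 Vowel Lowering: no change — [pinmamwa]
  2 Progressive Voicing Assimilation: no change — [pinmamwa]
  3 Syncope: [pinmamwa] → [pnmamwa]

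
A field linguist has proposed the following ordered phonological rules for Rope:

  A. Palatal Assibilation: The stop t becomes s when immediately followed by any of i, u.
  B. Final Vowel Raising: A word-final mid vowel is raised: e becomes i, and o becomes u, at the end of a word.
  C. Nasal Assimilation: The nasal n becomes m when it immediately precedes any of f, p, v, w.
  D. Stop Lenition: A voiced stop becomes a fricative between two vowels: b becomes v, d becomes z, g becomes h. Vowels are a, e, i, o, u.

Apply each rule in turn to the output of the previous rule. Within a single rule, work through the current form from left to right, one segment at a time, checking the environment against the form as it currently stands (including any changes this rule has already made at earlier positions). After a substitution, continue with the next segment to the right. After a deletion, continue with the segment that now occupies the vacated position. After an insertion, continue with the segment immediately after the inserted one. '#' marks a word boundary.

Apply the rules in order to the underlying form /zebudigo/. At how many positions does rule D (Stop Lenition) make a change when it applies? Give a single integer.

A Palatal Assibilation: no change — [zebudigo]
B Final Vowel Raising: [zebudigo] → [zebudigu]
C Nasal Assimilation: no change — [zebudigu]
D Stop Lenition: [zebudigu] → [zevuzihu]
Rule D changed 3 position(s).

3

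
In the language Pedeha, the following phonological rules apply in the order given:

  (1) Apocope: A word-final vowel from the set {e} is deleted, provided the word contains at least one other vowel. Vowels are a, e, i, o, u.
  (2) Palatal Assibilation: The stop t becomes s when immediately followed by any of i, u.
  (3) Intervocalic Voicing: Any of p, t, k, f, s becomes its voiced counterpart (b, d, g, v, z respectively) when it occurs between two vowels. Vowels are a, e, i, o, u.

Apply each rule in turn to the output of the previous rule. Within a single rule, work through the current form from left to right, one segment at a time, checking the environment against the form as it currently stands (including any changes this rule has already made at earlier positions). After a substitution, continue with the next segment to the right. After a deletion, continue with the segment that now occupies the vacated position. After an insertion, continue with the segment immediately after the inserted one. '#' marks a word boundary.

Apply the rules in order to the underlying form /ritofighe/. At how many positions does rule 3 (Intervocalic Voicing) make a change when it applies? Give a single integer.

2

(1) Apocope: [ritofighe] → [ritofigh]
(2) Palatal Assibilation: no change — [ritofigh]
(3) Intervocalic Voicing: [ritofigh] → [ridovigh]
Rule 3 changed 2 position(s).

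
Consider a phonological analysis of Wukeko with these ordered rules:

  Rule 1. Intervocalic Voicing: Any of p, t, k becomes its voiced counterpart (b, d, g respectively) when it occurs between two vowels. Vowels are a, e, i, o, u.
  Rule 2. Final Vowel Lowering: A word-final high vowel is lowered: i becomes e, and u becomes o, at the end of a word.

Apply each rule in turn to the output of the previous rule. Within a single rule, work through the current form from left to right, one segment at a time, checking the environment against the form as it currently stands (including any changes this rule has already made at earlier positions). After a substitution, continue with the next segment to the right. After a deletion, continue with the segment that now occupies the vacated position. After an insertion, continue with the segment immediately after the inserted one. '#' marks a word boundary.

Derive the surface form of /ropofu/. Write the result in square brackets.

Rule 1 Intervocalic Voicing: [ropofu] → [robofu]
Rule 2 Final Vowel Lowering: [robofu] → [robofo]

[robofo]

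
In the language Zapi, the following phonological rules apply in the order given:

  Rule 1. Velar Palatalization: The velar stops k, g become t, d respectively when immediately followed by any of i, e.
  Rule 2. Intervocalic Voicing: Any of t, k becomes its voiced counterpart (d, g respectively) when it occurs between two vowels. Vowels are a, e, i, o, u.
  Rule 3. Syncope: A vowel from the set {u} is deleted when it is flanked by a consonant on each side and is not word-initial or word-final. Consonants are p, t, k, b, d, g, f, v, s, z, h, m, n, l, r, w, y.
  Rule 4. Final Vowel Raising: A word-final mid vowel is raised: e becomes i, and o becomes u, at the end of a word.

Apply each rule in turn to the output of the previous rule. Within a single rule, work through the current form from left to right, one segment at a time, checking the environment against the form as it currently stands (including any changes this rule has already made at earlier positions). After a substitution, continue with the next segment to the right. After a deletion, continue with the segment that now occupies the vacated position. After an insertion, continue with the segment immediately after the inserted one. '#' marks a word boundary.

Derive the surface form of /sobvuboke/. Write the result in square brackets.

Rule 1 Velar Palatalization: [sobvuboke] → [sobvubote]
Rule 2 Intervocalic Voicing: [sobvubote] → [sobvubode]
Rule 3 Syncope: [sobvubode] → [sobvbode]
Rule 4 Final Vowel Raising: [sobvbode] → [sobvbodi]

[sobvbodi]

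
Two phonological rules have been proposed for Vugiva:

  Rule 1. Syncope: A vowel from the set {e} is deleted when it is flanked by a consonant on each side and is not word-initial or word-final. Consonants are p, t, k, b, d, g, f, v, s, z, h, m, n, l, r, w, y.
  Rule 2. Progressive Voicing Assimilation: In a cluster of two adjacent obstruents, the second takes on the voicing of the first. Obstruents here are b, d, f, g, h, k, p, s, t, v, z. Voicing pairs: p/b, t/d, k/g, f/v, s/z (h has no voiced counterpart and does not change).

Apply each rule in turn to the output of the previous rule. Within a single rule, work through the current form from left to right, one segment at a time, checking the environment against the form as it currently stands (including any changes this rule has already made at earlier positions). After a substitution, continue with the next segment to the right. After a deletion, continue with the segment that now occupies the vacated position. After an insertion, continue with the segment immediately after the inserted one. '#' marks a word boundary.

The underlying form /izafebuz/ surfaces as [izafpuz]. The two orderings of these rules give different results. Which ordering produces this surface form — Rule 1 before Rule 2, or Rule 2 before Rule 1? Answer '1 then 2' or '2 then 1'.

1 then 2

Order 1 then 2:
  1 Syncope: [izafebuz] → [izafbuz]
  2 Progressive Voicing Assimilation: [izafbuz] → [izafpuz]
  result: [izafpuz]
Order 2 then 1:
  2 Progressive Voicing Assimilation: no change — [izafebuz]
  1 Syncope: [izafebuz] → [izafbuz]
  result: [izafbuz]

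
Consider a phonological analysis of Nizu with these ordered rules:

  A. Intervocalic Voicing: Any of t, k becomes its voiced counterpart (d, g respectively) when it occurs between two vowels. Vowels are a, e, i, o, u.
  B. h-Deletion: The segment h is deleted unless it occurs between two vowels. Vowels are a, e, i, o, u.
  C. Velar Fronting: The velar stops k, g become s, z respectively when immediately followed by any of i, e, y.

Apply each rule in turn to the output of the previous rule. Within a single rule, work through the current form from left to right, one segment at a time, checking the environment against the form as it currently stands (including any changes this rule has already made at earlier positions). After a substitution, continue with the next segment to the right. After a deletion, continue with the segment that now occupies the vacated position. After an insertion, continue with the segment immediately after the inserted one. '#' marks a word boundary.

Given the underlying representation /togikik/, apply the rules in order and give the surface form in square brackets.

A Intervocalic Voicing: [togikik] → [togigik]
B h-Deletion: no change — [togigik]
C Velar Fronting: [togigik] → [tozizik]

[tozizik]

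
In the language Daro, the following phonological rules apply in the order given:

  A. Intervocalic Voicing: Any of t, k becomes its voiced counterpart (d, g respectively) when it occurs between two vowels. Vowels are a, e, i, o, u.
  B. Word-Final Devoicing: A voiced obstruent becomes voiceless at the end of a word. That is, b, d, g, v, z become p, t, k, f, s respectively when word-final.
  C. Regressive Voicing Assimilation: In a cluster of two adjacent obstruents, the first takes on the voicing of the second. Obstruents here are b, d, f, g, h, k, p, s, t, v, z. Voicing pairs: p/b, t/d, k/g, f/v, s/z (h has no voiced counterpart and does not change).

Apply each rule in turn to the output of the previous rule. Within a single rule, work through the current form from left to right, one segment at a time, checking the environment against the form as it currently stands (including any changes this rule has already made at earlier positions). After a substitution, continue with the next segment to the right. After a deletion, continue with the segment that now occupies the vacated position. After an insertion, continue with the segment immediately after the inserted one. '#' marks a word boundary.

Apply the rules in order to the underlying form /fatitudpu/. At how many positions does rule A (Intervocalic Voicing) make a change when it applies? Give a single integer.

A Intervocalic Voicing: [fatitudpu] → [fadidudpu]
B Word-Final Devoicing: no change — [fadidudpu]
C Regressive Voicing Assimilation: [fadidudpu] → [fadidutpu]
Rule A changed 2 position(s).

2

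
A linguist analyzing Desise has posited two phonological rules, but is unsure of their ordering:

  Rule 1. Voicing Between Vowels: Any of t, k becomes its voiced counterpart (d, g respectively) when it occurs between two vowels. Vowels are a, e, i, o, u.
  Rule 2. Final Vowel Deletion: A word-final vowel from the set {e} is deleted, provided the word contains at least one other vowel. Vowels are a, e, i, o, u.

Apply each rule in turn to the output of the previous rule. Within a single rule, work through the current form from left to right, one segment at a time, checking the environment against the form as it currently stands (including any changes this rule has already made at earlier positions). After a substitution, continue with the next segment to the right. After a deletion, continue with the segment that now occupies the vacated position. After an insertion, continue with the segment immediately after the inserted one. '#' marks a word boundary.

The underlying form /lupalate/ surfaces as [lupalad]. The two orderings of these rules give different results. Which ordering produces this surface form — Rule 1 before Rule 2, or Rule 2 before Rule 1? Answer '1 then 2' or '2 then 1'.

Order 1 then 2:
  1 Voicing Between Vowels: [lupalate] → [lupalade]
  2 Final Vowel Deletion: [lupalade] → [lupalad]
  result: [lupalad]
Order 2 then 1:
  2 Final Vowel Deletion: [lupalate] → [lupalat]
  1 Voicing Between Vowels: no change — [lupalat]
  result: [lupalat]

1 then 2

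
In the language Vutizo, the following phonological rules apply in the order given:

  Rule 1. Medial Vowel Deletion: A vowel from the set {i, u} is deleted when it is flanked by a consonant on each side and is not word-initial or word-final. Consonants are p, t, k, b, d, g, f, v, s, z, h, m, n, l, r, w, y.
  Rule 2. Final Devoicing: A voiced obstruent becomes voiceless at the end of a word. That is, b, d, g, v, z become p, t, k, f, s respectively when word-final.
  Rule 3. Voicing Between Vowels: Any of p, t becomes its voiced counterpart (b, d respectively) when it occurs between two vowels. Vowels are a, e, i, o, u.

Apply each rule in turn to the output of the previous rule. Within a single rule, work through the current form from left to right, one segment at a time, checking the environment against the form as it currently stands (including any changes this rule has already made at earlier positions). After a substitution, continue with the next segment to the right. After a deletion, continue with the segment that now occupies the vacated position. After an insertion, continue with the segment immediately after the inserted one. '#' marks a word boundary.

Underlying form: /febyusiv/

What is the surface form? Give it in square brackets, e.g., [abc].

[febysf]

Rule 1 Medial Vowel Deletion: [febyusiv] → [febysv]
Rule 2 Final Devoicing: [febysv] → [febysf]
Rule 3 Voicing Between Vowels: no change — [febysf]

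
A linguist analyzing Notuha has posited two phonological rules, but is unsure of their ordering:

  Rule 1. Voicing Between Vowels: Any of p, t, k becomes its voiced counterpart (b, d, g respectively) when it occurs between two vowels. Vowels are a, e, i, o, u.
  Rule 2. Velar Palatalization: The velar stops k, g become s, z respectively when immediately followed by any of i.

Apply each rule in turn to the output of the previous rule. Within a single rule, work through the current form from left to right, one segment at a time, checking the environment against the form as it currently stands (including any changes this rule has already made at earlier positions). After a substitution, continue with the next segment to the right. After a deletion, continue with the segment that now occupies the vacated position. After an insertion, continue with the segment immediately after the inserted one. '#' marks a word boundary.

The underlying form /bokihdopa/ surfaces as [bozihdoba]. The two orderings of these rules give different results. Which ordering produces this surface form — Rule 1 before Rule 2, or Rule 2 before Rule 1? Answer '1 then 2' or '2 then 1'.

Order 1 then 2:
  1 Voicing Between Vowels: [bokihdopa] → [bogihdoba]
  2 Velar Palatalization: [bogihdoba] → [bozihdoba]
  result: [bozihdoba]
Order 2 then 1:
  2 Velar Palatalization: [bokihdopa] → [bosihdopa]
  1 Voicing Between Vowels: [bosihdopa] → [bosihdoba]
  result: [bosihdoba]

1 then 2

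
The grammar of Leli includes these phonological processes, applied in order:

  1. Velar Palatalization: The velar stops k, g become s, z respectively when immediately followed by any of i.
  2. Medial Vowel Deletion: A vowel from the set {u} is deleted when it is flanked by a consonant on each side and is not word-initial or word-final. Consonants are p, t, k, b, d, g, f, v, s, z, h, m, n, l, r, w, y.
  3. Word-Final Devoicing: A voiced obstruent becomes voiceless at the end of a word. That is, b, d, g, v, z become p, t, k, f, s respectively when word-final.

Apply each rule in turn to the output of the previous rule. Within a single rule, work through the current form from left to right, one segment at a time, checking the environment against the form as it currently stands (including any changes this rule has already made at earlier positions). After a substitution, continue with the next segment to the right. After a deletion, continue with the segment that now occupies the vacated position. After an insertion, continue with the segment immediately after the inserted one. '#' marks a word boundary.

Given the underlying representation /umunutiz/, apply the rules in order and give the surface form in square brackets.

1 Velar Palatalization: no change — [umunutiz]
2 Medial Vowel Deletion: [umunutiz] → [umntiz]
3 Word-Final Devoicing: [umntiz] → [umntis]

[umntis]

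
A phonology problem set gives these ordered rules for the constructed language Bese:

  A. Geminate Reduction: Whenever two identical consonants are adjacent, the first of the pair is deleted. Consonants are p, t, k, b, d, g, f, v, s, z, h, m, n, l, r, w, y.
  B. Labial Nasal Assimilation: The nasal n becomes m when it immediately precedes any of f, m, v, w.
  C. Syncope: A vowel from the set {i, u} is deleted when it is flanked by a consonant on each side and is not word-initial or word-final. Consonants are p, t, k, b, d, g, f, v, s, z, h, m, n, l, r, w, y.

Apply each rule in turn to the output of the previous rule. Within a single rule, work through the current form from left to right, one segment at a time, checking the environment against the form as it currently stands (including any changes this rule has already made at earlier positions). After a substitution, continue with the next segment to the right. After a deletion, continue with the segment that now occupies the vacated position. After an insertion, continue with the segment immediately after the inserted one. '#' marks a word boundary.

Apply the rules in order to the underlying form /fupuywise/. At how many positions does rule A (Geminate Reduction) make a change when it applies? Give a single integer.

A Geminate Reduction: no change — [fupuywise]
B Labial Nasal Assimilation: no change — [fupuywise]
C Syncope: [fupuywise] → [fpywse]
Rule A changed 0 position(s).

0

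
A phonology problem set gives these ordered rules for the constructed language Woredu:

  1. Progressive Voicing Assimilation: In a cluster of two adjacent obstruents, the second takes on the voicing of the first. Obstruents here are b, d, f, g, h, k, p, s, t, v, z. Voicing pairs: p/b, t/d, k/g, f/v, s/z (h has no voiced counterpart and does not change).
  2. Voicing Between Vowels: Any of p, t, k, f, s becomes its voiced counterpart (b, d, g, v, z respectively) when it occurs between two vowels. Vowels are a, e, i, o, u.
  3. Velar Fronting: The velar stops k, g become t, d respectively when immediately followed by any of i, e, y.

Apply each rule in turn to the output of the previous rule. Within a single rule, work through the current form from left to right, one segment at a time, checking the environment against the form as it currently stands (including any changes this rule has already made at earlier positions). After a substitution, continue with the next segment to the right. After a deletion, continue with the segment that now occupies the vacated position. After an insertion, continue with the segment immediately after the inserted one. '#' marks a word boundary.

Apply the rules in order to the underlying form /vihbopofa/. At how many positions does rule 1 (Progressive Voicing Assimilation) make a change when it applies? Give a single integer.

1 Progressive Voicing Assimilation: [vihbopofa] → [vihpopofa]
2 Voicing Between Vowels: [vihpopofa] → [vihpobova]
3 Velar Fronting: no change — [vihpobova]
Rule 1 changed 1 position(s).

1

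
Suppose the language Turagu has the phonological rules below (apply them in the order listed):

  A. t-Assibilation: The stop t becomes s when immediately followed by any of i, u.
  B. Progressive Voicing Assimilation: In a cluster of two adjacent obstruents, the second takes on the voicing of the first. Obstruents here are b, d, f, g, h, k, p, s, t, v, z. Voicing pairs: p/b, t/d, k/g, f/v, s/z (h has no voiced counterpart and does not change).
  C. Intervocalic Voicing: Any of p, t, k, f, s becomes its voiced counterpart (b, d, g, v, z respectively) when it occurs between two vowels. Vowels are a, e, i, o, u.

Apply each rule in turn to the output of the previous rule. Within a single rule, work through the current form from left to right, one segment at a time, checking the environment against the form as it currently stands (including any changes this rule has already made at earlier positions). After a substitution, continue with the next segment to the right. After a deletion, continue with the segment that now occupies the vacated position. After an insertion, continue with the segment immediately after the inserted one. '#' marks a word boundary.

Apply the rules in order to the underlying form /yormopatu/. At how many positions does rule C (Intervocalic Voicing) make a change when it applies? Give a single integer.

2

A t-Assibilation: [yormopatu] → [yormopasu]
B Progressive Voicing Assimilation: no change — [yormopasu]
C Intervocalic Voicing: [yormopasu] → [yormobazu]
Rule C changed 2 position(s).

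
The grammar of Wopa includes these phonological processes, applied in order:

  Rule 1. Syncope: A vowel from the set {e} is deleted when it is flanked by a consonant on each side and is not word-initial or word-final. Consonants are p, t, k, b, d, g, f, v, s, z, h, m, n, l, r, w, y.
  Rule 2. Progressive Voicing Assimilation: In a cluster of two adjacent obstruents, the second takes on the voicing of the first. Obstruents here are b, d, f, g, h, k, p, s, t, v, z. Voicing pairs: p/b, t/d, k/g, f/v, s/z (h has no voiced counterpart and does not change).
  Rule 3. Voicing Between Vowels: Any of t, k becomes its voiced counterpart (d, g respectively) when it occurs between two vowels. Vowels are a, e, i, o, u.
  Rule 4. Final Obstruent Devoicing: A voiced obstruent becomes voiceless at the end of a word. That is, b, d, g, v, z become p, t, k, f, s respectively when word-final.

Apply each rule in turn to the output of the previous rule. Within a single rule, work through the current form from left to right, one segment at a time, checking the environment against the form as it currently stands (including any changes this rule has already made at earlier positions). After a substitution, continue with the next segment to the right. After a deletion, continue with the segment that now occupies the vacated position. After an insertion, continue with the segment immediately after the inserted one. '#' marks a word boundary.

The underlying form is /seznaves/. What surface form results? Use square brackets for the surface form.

[ssnavs]

Rule 1 Syncope: [seznaves] → [sznavs]
Rule 2 Progressive Voicing Assimilation: [sznavs] → [ssnavz]
Rule 3 Voicing Between Vowels: no change — [ssnavz]
Rule 4 Final Obstruent Devoicing: [ssnavz] → [ssnavs]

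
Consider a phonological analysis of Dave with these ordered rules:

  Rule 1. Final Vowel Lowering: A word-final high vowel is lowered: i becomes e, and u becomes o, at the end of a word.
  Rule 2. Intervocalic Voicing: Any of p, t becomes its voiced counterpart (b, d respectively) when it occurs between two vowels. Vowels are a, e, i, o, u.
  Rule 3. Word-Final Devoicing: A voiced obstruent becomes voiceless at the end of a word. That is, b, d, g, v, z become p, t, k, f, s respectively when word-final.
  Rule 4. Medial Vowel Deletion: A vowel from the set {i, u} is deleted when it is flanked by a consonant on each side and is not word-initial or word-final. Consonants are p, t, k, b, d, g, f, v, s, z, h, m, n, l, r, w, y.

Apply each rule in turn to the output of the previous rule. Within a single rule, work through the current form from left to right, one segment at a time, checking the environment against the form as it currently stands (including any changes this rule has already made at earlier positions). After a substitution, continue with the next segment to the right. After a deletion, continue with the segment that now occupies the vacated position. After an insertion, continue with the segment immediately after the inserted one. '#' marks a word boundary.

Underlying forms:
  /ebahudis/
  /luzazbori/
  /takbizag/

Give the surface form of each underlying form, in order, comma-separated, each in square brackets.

[ebahds], [lzazbore], [takbzak]

/ebahudis/:
  Rule 1 Final Vowel Lowering: no change — [ebahudis]
  Rule 2 Intervocalic Voicing: no change — [ebahudis]
  Rule 3 Word-Final Devoicing: no change — [ebahudis]
  Rule 4 Medial Vowel Deletion: [ebahudis] → [ebahds]
/luzazbori/:
  Rule 1 Final Vowel Lowering: [luzazbori] → [luzazbore]
  Rule 2 Intervocalic Voicing: no change — [luzazbore]
  Rule 3 Word-Final Devoicing: no change — [luzazbore]
  Rule 4 Medial Vowel Deletion: [luzazbore] → [lzazbore]
/takbizag/:
  Rule 1 Final Vowel Lowering: no change — [takbizag]
  Rule 2 Intervocalic Voicing: no change — [takbizag]
  Rule 3 Word-Final Devoicing: [takbizag] → [takbizak]
  Rule 4 Medial Vowel Deletion: [takbizak] → [takbzak]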